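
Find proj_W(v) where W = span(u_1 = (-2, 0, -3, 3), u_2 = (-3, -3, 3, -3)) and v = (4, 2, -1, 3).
proj_W(v) = (7/2, 17/6, -11/6, 11/6)

Set up U = [u_1 | ... | u_2] ∈ R^(4×2). The projector onto W = col(U) is P = U (U^T U)^(-1) U^T.
Compute U^T U =
  [22, -12]
  [-12, 36],
and U^T v = (4, -30).
Solve U^T U · c = U^T v for the coefficients: c = (-1/3, -17/18). The projection is proj_W(v) = U c.
Check: (v - proj_W(v)) · u_1 = 0  (should be 0).
Check: (v - proj_W(v)) · u_2 = 0  (should be 0).
Result: proj_W(v) = (7/2, 17/6, -11/6, 11/6).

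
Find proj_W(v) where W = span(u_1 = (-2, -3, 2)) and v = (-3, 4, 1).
proj_W(v) = (8/17, 12/17, -8/17)

Set up U = [u_1 | ... | u_1] ∈ R^(3×1). The projector onto W = col(U) is P = U (U^T U)^(-1) U^T.
Compute U^T U =
  [17],
and U^T v = (-4).
Solve U^T U · c = U^T v for the coefficients: c = (-4/17). The projection is proj_W(v) = U c.
Check: (v - proj_W(v)) · u_1 = 0  (should be 0).
Result: proj_W(v) = (8/17, 12/17, -8/17).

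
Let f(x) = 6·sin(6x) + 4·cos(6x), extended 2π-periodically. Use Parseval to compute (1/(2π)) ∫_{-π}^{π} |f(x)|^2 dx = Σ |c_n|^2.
Σ |c_n|^2 = 26

Expand |f|^2 and use orthogonality of {sin(nx), cos(mx)} on [-π, π]:
  ∫_{-π}^{π} sin(nx)^2 dx = π, ∫ cos(mx)^2 dx = π, and cross terms integrate to 0.
So ∫_{-π}^{π} f(x)^2 dx = 6^2 · π + 4^2 · π = (36 + 16)π.
Divide by 2π: (36 + 16)/2 = 26.
By Parseval, this equals Σ |c_n|^2.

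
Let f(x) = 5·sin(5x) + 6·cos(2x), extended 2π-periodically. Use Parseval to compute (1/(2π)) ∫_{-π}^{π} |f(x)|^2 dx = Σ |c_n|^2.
Σ |c_n|^2 = 61/2

Expand |f|^2 and use orthogonality of {sin(nx), cos(mx)} on [-π, π]:
  ∫_{-π}^{π} sin(nx)^2 dx = π, ∫ cos(mx)^2 dx = π, and cross terms integrate to 0.
So ∫_{-π}^{π} f(x)^2 dx = 5^2 · π + 6^2 · π = (25 + 36)π.
Divide by 2π: (25 + 36)/2 = 61/2.
By Parseval, this equals Σ |c_n|^2.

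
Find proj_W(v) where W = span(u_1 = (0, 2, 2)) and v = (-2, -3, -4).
proj_W(v) = (0, -7/2, -7/2)

Set up U = [u_1 | ... | u_1] ∈ R^(3×1). The projector onto W = col(U) is P = U (U^T U)^(-1) U^T.
Compute U^T U =
  [8],
and U^T v = (-14).
Solve U^T U · c = U^T v for the coefficients: c = (-7/4). The projection is proj_W(v) = U c.
Check: (v - proj_W(v)) · u_1 = 0  (should be 0).
Result: proj_W(v) = (0, -7/2, -7/2).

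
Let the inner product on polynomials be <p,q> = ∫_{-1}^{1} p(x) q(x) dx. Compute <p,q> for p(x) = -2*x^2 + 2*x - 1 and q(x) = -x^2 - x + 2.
<p,q> = -98/15

Expand the product: p(x)·q(x) = 2*x^4 - 5*x^2 + 5*x - 2.
∫_{-1}^{1} of each monomial x^k gives [2/(k+1) if k even, 0 if k odd]. Integrating term-by-term (or equivalently evaluating the antiderivative F(x) = 2*x^5/5 - 5*x^3/3 + 5*x^2/2 - 2*x at the endpoints):
  F(1) − F(−1) = -23/30 − (173/30) = -98/15.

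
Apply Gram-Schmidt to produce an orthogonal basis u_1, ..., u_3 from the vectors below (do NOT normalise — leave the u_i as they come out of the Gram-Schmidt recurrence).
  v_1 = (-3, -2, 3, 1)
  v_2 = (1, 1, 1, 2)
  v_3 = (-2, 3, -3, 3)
Orthogonal basis:
  u_1 = (-3, -2, 3, 1)
  u_2 = (1, 1, 1, 2)
  u_3 = (-540/161, 307/161, -449/161, 341/161)

Apply the Gram-Schmidt recurrence
  u_1 = v_1
  u_i = v_i − Σ_{j<i} ((v_i · u_j) / (u_j · u_j)) · u_j.

Step by step this gives:
  u_1 = (-3, -2, 3, 1)
  u_2 = (1, 1, 1, 2)
  u_3 = (-540/161, 307/161, -449/161, 341/161)

Orthogonality check:
  u_2 · u_1 = 0 (should be 0)
  u_3 · u_1 = 0 (should be 0)
  u_3 · u_2 = 0 (should be 0)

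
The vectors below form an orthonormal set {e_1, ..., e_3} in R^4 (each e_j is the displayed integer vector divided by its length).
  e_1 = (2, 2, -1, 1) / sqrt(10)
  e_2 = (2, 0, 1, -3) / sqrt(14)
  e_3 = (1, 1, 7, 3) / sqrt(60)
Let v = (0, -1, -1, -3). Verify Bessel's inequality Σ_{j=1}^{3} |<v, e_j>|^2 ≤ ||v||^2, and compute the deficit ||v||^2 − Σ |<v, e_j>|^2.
Σ |<v, e_j>|^2 = 923/84; ||v||^2 = 11; deficit = 1/84

Write each e_j = u_j / sqrt(<u_j, u_j>) where u_j is the displayed integer vector. Then <v, e_j> = <v, u_j> / sqrt(<u_j, u_j>), so |<v, e_j>|^2 = <v, u_j>^2 / <u_j, u_j>.
Coefficients: <v, e_1> = -4/sqrt(10), <v, e_2> = 8/sqrt(14), <v, e_3> = -17/sqrt(60).
Square and sum: Σ |<v, e_j>|^2 = 923/84.
Compute ||v||^2 = v·v = 11.
Deficit = 11 − 923/84 = 1/84 ≥ 0, confirming Bessel's inequality. (The deficit equals ||v − Σ <v,e_j> e_j||^2, the squared distance from v to span{e_j}.)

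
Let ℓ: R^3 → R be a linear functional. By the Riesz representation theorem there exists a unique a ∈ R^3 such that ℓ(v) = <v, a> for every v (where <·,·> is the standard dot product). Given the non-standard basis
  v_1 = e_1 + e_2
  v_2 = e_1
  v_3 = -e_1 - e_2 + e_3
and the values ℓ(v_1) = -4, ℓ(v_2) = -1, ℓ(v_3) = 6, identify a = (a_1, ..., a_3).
a = (-1, -3, 2)

Write a = (a_1, ..., a_3) in the standard basis. For each basis vector v_i, ℓ(v_i) = <v_i, a> is a linear equation in the a_j's. Collect the n equations into a matrix system V a = ℓ, where row i of V is v_i (expressed in the standard basis). Since V is invertible (lower-triangular with 1s on the diagonal, up to permutation), solve by back-substitution:
  V =
[[1, 1, 0],
 [1, 0, 0],
 [-1, -1, 1]]
  V a = (-4, -1, 6)
Solving gives a = (-1, -3, 2).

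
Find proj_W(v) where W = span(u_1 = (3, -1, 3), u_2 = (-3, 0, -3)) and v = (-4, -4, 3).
proj_W(v) = (-1/2, -4, -1/2)

Set up U = [u_1 | ... | u_2] ∈ R^(3×2). The projector onto W = col(U) is P = U (U^T U)^(-1) U^T.
Compute U^T U =
  [19, -18]
  [-18, 18],
and U^T v = (1, 3).
Solve U^T U · c = U^T v for the coefficients: c = (4, 25/6). The projection is proj_W(v) = U c.
Check: (v - proj_W(v)) · u_1 = 0  (should be 0).
Check: (v - proj_W(v)) · u_2 = 0  (should be 0).
Result: proj_W(v) = (-1/2, -4, -1/2).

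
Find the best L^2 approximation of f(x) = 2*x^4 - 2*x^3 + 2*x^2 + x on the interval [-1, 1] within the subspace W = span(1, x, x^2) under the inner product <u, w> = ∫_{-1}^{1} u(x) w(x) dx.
g(x) = 26*x^2/7 - x/5 - 6/35

The best approximation g ∈ W is the orthogonal projection of f onto W. Writing g = a_0 + a_1 x + a_2 x^2, the coefficients solve the normal equations G · a = b where
  G_{ij} = <φ_i, φ_j> and b_i = <f, φ_i>, with φ_0 = 1, φ_1 = x, φ_2 = x^2.
G =
  [2, 0, 2/3]
  [0, 2/3, 0]
  [2/3, 0, 2/5],
b = (32/15, -2/15, 48/35).
Solving gives a_0 = -6/35, a_1 = -1/5, a_2 = 26/7, so
  g(x) = 26*x^2/7 - x/5 - 6/35.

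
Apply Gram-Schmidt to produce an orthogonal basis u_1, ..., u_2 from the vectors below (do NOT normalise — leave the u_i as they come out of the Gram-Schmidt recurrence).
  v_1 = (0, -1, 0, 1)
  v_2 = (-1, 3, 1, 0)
Orthogonal basis:
  u_1 = (0, -1, 0, 1)
  u_2 = (-1, 3/2, 1, 3/2)

Apply the Gram-Schmidt recurrence
  u_1 = v_1
  u_i = v_i − Σ_{j<i} ((v_i · u_j) / (u_j · u_j)) · u_j.

Step by step this gives:
  u_1 = (0, -1, 0, 1)
  u_2 = (-1, 3/2, 1, 3/2)

Orthogonality check:
  u_2 · u_1 = 0 (should be 0)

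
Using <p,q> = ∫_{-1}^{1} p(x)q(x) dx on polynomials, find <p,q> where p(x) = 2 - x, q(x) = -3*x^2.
<p,q> = -4

Expand the product: p(x)·q(x) = 3*x^3 - 6*x^2.
∫_{-1}^{1} of each monomial x^k gives [2/(k+1) if k even, 0 if k odd]. Integrating term-by-term (or equivalently evaluating the antiderivative F(x) = 3*x^4/4 - 2*x^3 at the endpoints):
  F(1) − F(−1) = -5/4 − (11/4) = -4.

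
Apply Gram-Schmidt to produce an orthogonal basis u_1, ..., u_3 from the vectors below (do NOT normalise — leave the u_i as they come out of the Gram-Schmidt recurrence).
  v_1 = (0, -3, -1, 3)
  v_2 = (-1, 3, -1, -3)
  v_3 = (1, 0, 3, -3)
Orthogonal basis:
  u_1 = (0, -3, -1, 3)
  u_2 = (-1, 6/19, -36/19, -6/19)
  u_3 = (-18/91, -138/91, 9/91, -135/91)

Apply the Gram-Schmidt recurrence
  u_1 = v_1
  u_i = v_i − Σ_{j<i} ((v_i · u_j) / (u_j · u_j)) · u_j.

Step by step this gives:
  u_1 = (0, -3, -1, 3)
  u_2 = (-1, 6/19, -36/19, -6/19)
  u_3 = (-18/91, -138/91, 9/91, -135/91)

Orthogonality check:
  u_2 · u_1 = 0 (should be 0)
  u_3 · u_1 = 0 (should be 0)
  u_3 · u_2 = 0 (should be 0)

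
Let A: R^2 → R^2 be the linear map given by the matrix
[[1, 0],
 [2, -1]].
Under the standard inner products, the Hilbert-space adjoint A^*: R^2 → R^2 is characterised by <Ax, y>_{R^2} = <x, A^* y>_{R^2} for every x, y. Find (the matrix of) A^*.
A^* = A^T =
[[1, 2],
 [0, -1]]

For real matrices with standard dot products, the defining identity <Ax, y> = <x, A^* y> gives (Ax)^T y = x^T (A^*) y, i.e. x^T A^T y = x^T (A^*) y. Since this holds for all x, y, we must have A^* = A^T. Therefore
A^* =
[[1, 2],
 [0, -1]].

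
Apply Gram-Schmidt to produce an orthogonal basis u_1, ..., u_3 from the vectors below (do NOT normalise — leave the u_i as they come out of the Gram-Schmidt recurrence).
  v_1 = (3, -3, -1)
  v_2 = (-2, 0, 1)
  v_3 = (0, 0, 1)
Orthogonal basis:
  u_1 = (3, -3, -1)
  u_2 = (-17/19, -21/19, 12/19)
  u_3 = (9/23, 3/23, 18/23)

Apply the Gram-Schmidt recurrence
  u_1 = v_1
  u_i = v_i − Σ_{j<i} ((v_i · u_j) / (u_j · u_j)) · u_j.

Step by step this gives:
  u_1 = (3, -3, -1)
  u_2 = (-17/19, -21/19, 12/19)
  u_3 = (9/23, 3/23, 18/23)

Orthogonality check:
  u_2 · u_1 = 0 (should be 0)
  u_3 · u_1 = 0 (should be 0)
  u_3 · u_2 = 0 (should be 0)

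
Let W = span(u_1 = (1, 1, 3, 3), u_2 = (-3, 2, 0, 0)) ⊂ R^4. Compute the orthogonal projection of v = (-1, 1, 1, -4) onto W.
proj_W(v) = (-55/37, 10/37, -48/37, -48/37)

Set up U = [u_1 | ... | u_2] ∈ R^(4×2). The projector onto W = col(U) is P = U (U^T U)^(-1) U^T.
Compute U^T U =
  [20, -1]
  [-1, 13],
and U^T v = (-9, 5).
Solve U^T U · c = U^T v for the coefficients: c = (-16/37, 13/37). The projection is proj_W(v) = U c.
Check: (v - proj_W(v)) · u_1 = 0  (should be 0).
Check: (v - proj_W(v)) · u_2 = 0  (should be 0).
Result: proj_W(v) = (-55/37, 10/37, -48/37, -48/37).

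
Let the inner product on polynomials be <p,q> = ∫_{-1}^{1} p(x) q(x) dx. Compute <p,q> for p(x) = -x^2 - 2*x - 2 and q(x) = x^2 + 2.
<p,q> = -166/15

Expand the product: p(x)·q(x) = -x^4 - 2*x^3 - 4*x^2 - 4*x - 4.
∫_{-1}^{1} of each monomial x^k gives [2/(k+1) if k even, 0 if k odd]. Integrating term-by-term (or equivalently evaluating the antiderivative F(x) = -x^5/5 - x^4/2 - 4*x^3/3 - 2*x^2 - 4*x at the endpoints):
  F(1) − F(−1) = -241/30 − (91/30) = -166/15.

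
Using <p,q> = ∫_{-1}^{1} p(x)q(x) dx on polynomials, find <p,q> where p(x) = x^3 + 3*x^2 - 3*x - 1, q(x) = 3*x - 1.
<p,q> = -24/5

Expand the product: p(x)·q(x) = 3*x^4 + 8*x^3 - 12*x^2 + 1.
∫_{-1}^{1} of each monomial x^k gives [2/(k+1) if k even, 0 if k odd]. Integrating term-by-term (or equivalently evaluating the antiderivative F(x) = 3*x^5/5 + 2*x^4 - 4*x^3 + x at the endpoints):
  F(1) − F(−1) = -2/5 − (22/5) = -24/5.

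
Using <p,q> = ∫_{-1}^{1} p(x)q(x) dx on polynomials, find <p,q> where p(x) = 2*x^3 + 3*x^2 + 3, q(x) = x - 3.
<p,q> = -116/5

Expand the product: p(x)·q(x) = 2*x^4 - 3*x^3 - 9*x^2 + 3*x - 9.
∫_{-1}^{1} of each monomial x^k gives [2/(k+1) if k even, 0 if k odd]. Integrating term-by-term (or equivalently evaluating the antiderivative F(x) = 2*x^5/5 - 3*x^4/4 - 3*x^3 + 3*x^2/2 - 9*x at the endpoints):
  F(1) − F(−1) = -217/20 − (247/20) = -116/5.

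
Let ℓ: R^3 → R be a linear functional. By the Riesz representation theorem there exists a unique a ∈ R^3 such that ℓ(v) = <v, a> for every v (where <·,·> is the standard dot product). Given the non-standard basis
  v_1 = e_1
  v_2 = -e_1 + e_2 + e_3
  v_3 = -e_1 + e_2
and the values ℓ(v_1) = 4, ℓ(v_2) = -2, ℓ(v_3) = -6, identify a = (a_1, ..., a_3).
a = (4, -2, 4)

Write a = (a_1, ..., a_3) in the standard basis. For each basis vector v_i, ℓ(v_i) = <v_i, a> is a linear equation in the a_j's. Collect the n equations into a matrix system V a = ℓ, where row i of V is v_i (expressed in the standard basis). Since V is invertible (lower-triangular with 1s on the diagonal, up to permutation), solve by back-substitution:
  V =
[[1, 0, 0],
 [-1, 1, 1],
 [-1, 1, 0]]
  V a = (4, -2, -6)
Solving gives a = (4, -2, 4).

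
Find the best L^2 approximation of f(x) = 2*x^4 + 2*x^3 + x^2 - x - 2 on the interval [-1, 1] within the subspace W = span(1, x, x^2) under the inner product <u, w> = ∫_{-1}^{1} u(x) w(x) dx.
g(x) = 19*x^2/7 + x/5 - 76/35

The best approximation g ∈ W is the orthogonal projection of f onto W. Writing g = a_0 + a_1 x + a_2 x^2, the coefficients solve the normal equations G · a = b where
  G_{ij} = <φ_i, φ_j> and b_i = <f, φ_i>, with φ_0 = 1, φ_1 = x, φ_2 = x^2.
G =
  [2, 0, 2/3]
  [0, 2/3, 0]
  [2/3, 0, 2/5],
b = (-38/15, 2/15, -38/105).
Solving gives a_0 = -76/35, a_1 = 1/5, a_2 = 19/7, so
  g(x) = 19*x^2/7 + x/5 - 76/35.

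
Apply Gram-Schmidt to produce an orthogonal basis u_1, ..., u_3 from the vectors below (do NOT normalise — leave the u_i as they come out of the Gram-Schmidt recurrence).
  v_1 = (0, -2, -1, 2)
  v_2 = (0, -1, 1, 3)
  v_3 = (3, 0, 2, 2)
Orthogonal basis:
  u_1 = (0, -2, -1, 2)
  u_2 = (0, 5/9, 16/9, 13/9)
  u_3 = (3, -1/5, 4/25, -3/25)

Apply the Gram-Schmidt recurrence
  u_1 = v_1
  u_i = v_i − Σ_{j<i} ((v_i · u_j) / (u_j · u_j)) · u_j.

Step by step this gives:
  u_1 = (0, -2, -1, 2)
  u_2 = (0, 5/9, 16/9, 13/9)
  u_3 = (3, -1/5, 4/25, -3/25)

Orthogonality check:
  u_2 · u_1 = 0 (should be 0)
  u_3 · u_1 = 0 (should be 0)
  u_3 · u_2 = 0 (should be 0)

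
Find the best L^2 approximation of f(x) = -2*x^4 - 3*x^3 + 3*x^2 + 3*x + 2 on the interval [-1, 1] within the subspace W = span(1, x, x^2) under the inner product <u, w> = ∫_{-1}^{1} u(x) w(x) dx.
g(x) = 9*x^2/7 + 6*x/5 + 76/35

The best approximation g ∈ W is the orthogonal projection of f onto W. Writing g = a_0 + a_1 x + a_2 x^2, the coefficients solve the normal equations G · a = b where
  G_{ij} = <φ_i, φ_j> and b_i = <f, φ_i>, with φ_0 = 1, φ_1 = x, φ_2 = x^2.
G =
  [2, 0, 2/3]
  [0, 2/3, 0]
  [2/3, 0, 2/5],
b = (26/5, 4/5, 206/105).
Solving gives a_0 = 76/35, a_1 = 6/5, a_2 = 9/7, so
  g(x) = 9*x^2/7 + 6*x/5 + 76/35.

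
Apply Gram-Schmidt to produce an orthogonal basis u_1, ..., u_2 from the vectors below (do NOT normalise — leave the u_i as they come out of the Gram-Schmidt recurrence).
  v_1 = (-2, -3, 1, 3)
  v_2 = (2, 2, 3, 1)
Orthogonal basis:
  u_1 = (-2, -3, 1, 3)
  u_2 = (38/23, 34/23, 73/23, 35/23)

Apply the Gram-Schmidt recurrence
  u_1 = v_1
  u_i = v_i − Σ_{j<i} ((v_i · u_j) / (u_j · u_j)) · u_j.

Step by step this gives:
  u_1 = (-2, -3, 1, 3)
  u_2 = (38/23, 34/23, 73/23, 35/23)

Orthogonality check:
  u_2 · u_1 = 0 (should be 0)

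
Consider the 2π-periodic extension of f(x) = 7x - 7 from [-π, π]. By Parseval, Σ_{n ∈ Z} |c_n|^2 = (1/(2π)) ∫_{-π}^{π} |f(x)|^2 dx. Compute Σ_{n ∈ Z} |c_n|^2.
Σ |c_n|^2 = 49π^2/3 + 49

Expand and integrate term by term over [-π, π]:
  ∫ (7x)^2 dx = 49·(2π^3/3); ∫ 2·7·(-7)·x dx = 0 (odd integrand); ∫ (-7)^2 dx = 49·2π.
So (1/(2π)) ∫_{-π}^{π} (7x - 7)^2 dx = 49π^2/3 + 49 = 49π^2/3 + 49.
Parseval ⇒ Σ |c_n|^2 = 49π^2/3 + 49.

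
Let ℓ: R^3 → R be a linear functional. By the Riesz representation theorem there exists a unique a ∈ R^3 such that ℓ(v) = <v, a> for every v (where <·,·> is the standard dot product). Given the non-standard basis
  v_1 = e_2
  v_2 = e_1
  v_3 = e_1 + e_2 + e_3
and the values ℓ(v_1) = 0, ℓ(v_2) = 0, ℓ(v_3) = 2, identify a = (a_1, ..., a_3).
a = (0, 0, 2)

Write a = (a_1, ..., a_3) in the standard basis. For each basis vector v_i, ℓ(v_i) = <v_i, a> is a linear equation in the a_j's. Collect the n equations into a matrix system V a = ℓ, where row i of V is v_i (expressed in the standard basis). Since V is invertible (lower-triangular with 1s on the diagonal, up to permutation), solve by back-substitution:
  V =
[[0, 1, 0],
 [1, 0, 0],
 [1, 1, 1]]
  V a = (0, 0, 2)
Solving gives a = (0, 0, 2).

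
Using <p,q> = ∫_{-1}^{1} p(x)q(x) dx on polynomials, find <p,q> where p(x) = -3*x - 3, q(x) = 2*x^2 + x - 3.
<p,q> = 12

Expand the product: p(x)·q(x) = -6*x^3 - 9*x^2 + 6*x + 9.
∫_{-1}^{1} of each monomial x^k gives [2/(k+1) if k even, 0 if k odd]. Integrating term-by-term (or equivalently evaluating the antiderivative F(x) = -3*x^4/2 - 3*x^3 + 3*x^2 + 9*x at the endpoints):
  F(1) − F(−1) = 15/2 − (-9/2) = 12.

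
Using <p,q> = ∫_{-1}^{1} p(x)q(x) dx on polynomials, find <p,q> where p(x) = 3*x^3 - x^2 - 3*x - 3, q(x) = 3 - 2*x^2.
<p,q> = -76/5

Expand the product: p(x)·q(x) = -6*x^5 + 2*x^4 + 15*x^3 + 3*x^2 - 9*x - 9.
∫_{-1}^{1} of each monomial x^k gives [2/(k+1) if k even, 0 if k odd]. Integrating term-by-term (or equivalently evaluating the antiderivative F(x) = -x^6 + 2*x^5/5 + 15*x^4/4 + x^3 - 9*x^2/2 - 9*x at the endpoints):
  F(1) − F(−1) = -187/20 − (117/20) = -76/5.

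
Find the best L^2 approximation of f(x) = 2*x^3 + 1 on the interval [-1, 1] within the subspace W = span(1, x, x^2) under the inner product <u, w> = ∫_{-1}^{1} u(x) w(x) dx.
g(x) = 6*x/5 + 1

The best approximation g ∈ W is the orthogonal projection of f onto W. Writing g = a_0 + a_1 x + a_2 x^2, the coefficients solve the normal equations G · a = b where
  G_{ij} = <φ_i, φ_j> and b_i = <f, φ_i>, with φ_0 = 1, φ_1 = x, φ_2 = x^2.
G =
  [2, 0, 2/3]
  [0, 2/3, 0]
  [2/3, 0, 2/5],
b = (2, 4/5, 2/3).
Solving gives a_0 = 1, a_1 = 6/5, a_2 = 0, so
  g(x) = 6*x/5 + 1.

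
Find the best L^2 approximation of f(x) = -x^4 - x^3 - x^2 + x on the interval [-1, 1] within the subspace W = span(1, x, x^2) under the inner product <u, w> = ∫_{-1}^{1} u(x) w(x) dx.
g(x) = -13*x^2/7 + 2*x/5 + 3/35

The best approximation g ∈ W is the orthogonal projection of f onto W. Writing g = a_0 + a_1 x + a_2 x^2, the coefficients solve the normal equations G · a = b where
  G_{ij} = <φ_i, φ_j> and b_i = <f, φ_i>, with φ_0 = 1, φ_1 = x, φ_2 = x^2.
G =
  [2, 0, 2/3]
  [0, 2/3, 0]
  [2/3, 0, 2/5],
b = (-16/15, 4/15, -24/35).
Solving gives a_0 = 3/35, a_1 = 2/5, a_2 = -13/7, so
  g(x) = -13*x^2/7 + 2*x/5 + 3/35.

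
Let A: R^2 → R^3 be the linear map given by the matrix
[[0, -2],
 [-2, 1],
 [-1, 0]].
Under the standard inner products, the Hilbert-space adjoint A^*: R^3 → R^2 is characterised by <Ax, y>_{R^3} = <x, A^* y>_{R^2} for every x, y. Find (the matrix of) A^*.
A^* = A^T =
[[0, -2, -1],
 [-2, 1, 0]]

For real matrices with standard dot products, the defining identity <Ax, y> = <x, A^* y> gives (Ax)^T y = x^T (A^*) y, i.e. x^T A^T y = x^T (A^*) y. Since this holds for all x, y, we must have A^* = A^T. Therefore
A^* =
[[0, -2, -1],
 [-2, 1, 0]].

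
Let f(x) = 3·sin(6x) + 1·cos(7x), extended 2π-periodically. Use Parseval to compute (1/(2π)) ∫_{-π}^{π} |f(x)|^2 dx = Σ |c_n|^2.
Σ |c_n|^2 = 5

Expand |f|^2 and use orthogonality of {sin(nx), cos(mx)} on [-π, π]:
  ∫_{-π}^{π} sin(nx)^2 dx = π, ∫ cos(mx)^2 dx = π, and cross terms integrate to 0.
So ∫_{-π}^{π} f(x)^2 dx = 3^2 · π + 1^2 · π = (9 + 1)π.
Divide by 2π: (9 + 1)/2 = 5.
By Parseval, this equals Σ |c_n|^2.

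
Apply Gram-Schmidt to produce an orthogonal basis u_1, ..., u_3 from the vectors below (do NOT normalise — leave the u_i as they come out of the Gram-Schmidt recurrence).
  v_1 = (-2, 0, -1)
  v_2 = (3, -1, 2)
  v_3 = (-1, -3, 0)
Orthogonal basis:
  u_1 = (-2, 0, -1)
  u_2 = (-1/5, -1, 2/5)
  u_3 = (1/3, -1/3, -2/3)

Apply the Gram-Schmidt recurrence
  u_1 = v_1
  u_i = v_i − Σ_{j<i} ((v_i · u_j) / (u_j · u_j)) · u_j.

Step by step this gives:
  u_1 = (-2, 0, -1)
  u_2 = (-1/5, -1, 2/5)
  u_3 = (1/3, -1/3, -2/3)

Orthogonality check:
  u_2 · u_1 = 0 (should be 0)
  u_3 · u_1 = 0 (should be 0)
  u_3 · u_2 = 0 (should be 0)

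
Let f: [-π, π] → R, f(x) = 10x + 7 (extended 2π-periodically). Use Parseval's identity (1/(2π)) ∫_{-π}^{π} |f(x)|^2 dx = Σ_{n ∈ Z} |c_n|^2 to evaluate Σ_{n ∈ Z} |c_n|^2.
Σ |c_n|^2 = 100π^2/3 + 49

Expand and integrate term by term over [-π, π]:
  ∫ (10x)^2 dx = 100·(2π^3/3); ∫ 2·10·(7)·x dx = 0 (odd integrand); ∫ 7^2 dx = 49·2π.
So (1/(2π)) ∫_{-π}^{π} (10x + 7)^2 dx = 100π^2/3 + 49 = 100π^2/3 + 49.
Parseval ⇒ Σ |c_n|^2 = 100π^2/3 + 49.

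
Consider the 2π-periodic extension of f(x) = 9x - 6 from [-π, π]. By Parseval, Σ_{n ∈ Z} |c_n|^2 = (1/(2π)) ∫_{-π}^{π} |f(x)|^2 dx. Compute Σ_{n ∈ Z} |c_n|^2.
Σ |c_n|^2 = 27π^2 + 36

Expand and integrate term by term over [-π, π]:
  ∫ (9x)^2 dx = 81·(2π^3/3); ∫ 2·9·(-6)·x dx = 0 (odd integrand); ∫ (-6)^2 dx = 36·2π.
So (1/(2π)) ∫_{-π}^{π} (9x - 6)^2 dx = 81π^2/3 + 36 = 27π^2 + 36.
Parseval ⇒ Σ |c_n|^2 = 27π^2 + 36.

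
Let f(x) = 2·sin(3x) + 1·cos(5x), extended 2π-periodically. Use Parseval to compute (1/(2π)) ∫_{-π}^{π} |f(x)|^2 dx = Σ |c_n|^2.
Σ |c_n|^2 = 5/2

Expand |f|^2 and use orthogonality of {sin(nx), cos(mx)} on [-π, π]:
  ∫_{-π}^{π} sin(nx)^2 dx = π, ∫ cos(mx)^2 dx = π, and cross terms integrate to 0.
So ∫_{-π}^{π} f(x)^2 dx = 2^2 · π + 1^2 · π = (4 + 1)π.
Divide by 2π: (4 + 1)/2 = 5/2.
By Parseval, this equals Σ |c_n|^2.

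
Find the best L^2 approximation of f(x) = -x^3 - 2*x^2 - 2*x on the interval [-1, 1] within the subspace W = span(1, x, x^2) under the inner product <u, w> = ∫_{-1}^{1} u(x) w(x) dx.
g(x) = -2*x^2 - 13*x/5

The best approximation g ∈ W is the orthogonal projection of f onto W. Writing g = a_0 + a_1 x + a_2 x^2, the coefficients solve the normal equations G · a = b where
  G_{ij} = <φ_i, φ_j> and b_i = <f, φ_i>, with φ_0 = 1, φ_1 = x, φ_2 = x^2.
G =
  [2, 0, 2/3]
  [0, 2/3, 0]
  [2/3, 0, 2/5],
b = (-4/3, -26/15, -4/5).
Solving gives a_0 = 0, a_1 = -13/5, a_2 = -2, so
  g(x) = -2*x^2 - 13*x/5.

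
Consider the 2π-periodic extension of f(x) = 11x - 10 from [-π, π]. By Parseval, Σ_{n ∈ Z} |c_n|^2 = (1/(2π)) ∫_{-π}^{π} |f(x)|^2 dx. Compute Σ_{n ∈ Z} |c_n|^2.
Σ |c_n|^2 = 121π^2/3 + 100

Expand and integrate term by term over [-π, π]:
  ∫ (11x)^2 dx = 121·(2π^3/3); ∫ 2·11·(-10)·x dx = 0 (odd integrand); ∫ (-10)^2 dx = 100·2π.
So (1/(2π)) ∫_{-π}^{π} (11x - 10)^2 dx = 121π^2/3 + 100 = 121π^2/3 + 100.
Parseval ⇒ Σ |c_n|^2 = 121π^2/3 + 100.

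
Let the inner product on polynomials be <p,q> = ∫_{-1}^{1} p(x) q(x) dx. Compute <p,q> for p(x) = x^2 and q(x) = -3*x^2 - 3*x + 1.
<p,q> = -8/15

Expand the product: p(x)·q(x) = -3*x^4 - 3*x^3 + x^2.
∫_{-1}^{1} of each monomial x^k gives [2/(k+1) if k even, 0 if k odd]. Integrating term-by-term (or equivalently evaluating the antiderivative F(x) = -3*x^5/5 - 3*x^4/4 + x^3/3 at the endpoints):
  F(1) − F(−1) = -61/60 − (-29/60) = -8/15.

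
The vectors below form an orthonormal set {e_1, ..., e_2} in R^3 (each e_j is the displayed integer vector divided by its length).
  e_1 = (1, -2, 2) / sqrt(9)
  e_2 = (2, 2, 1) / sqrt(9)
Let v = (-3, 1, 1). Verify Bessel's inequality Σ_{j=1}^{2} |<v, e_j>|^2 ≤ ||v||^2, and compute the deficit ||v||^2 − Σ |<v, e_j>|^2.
Σ |<v, e_j>|^2 = 2; ||v||^2 = 11; deficit = 9

Write each e_j = u_j / sqrt(<u_j, u_j>) where u_j is the displayed integer vector. Then <v, e_j> = <v, u_j> / sqrt(<u_j, u_j>), so |<v, e_j>|^2 = <v, u_j>^2 / <u_j, u_j>.
Coefficients: <v, e_1> = -3/sqrt(9), <v, e_2> = -3/sqrt(9).
Square and sum: Σ |<v, e_j>|^2 = 2.
Compute ||v||^2 = v·v = 11.
Deficit = 11 − 2 = 9 ≥ 0, confirming Bessel's inequality. (The deficit equals ||v − Σ <v,e_j> e_j||^2, the squared distance from v to span{e_j}.)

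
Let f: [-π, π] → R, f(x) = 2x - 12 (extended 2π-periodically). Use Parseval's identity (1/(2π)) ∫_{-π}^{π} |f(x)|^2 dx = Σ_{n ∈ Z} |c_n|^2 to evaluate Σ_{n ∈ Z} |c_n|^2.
Σ |c_n|^2 = 4π^2/3 + 144

Expand and integrate term by term over [-π, π]:
  ∫ (2x)^2 dx = 4·(2π^3/3); ∫ 2·2·(-12)·x dx = 0 (odd integrand); ∫ (-12)^2 dx = 144·2π.
So (1/(2π)) ∫_{-π}^{π} (2x - 12)^2 dx = 4π^2/3 + 144 = 4π^2/3 + 144.
Parseval ⇒ Σ |c_n|^2 = 4π^2/3 + 144.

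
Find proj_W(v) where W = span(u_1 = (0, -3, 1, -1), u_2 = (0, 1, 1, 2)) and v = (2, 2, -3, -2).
proj_W(v) = (0, 103/50, -29/10, -52/25)

Set up U = [u_1 | ... | u_2] ∈ R^(4×2). The projector onto W = col(U) is P = U (U^T U)^(-1) U^T.
Compute U^T U =
  [11, -4]
  [-4, 6],
and U^T v = (-7, -5).
Solve U^T U · c = U^T v for the coefficients: c = (-31/25, -83/50). The projection is proj_W(v) = U c.
Check: (v - proj_W(v)) · u_1 = 0  (should be 0).
Check: (v - proj_W(v)) · u_2 = 0  (should be 0).
Result: proj_W(v) = (0, 103/50, -29/10, -52/25).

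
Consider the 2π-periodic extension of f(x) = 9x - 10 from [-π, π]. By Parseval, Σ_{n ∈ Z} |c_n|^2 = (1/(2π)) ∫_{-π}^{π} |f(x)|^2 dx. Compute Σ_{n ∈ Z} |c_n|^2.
Σ |c_n|^2 = 27π^2 + 100

Expand and integrate term by term over [-π, π]:
  ∫ (9x)^2 dx = 81·(2π^3/3); ∫ 2·9·(-10)·x dx = 0 (odd integrand); ∫ (-10)^2 dx = 100·2π.
So (1/(2π)) ∫_{-π}^{π} (9x - 10)^2 dx = 81π^2/3 + 100 = 27π^2 + 100.
Parseval ⇒ Σ |c_n|^2 = 27π^2 + 100.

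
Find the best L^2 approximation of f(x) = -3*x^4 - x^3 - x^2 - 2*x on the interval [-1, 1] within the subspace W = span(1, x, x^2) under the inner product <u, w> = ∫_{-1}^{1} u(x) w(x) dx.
g(x) = -25*x^2/7 - 13*x/5 + 9/35

The best approximation g ∈ W is the orthogonal projection of f onto W. Writing g = a_0 + a_1 x + a_2 x^2, the coefficients solve the normal equations G · a = b where
  G_{ij} = <φ_i, φ_j> and b_i = <f, φ_i>, with φ_0 = 1, φ_1 = x, φ_2 = x^2.
G =
  [2, 0, 2/3]
  [0, 2/3, 0]
  [2/3, 0, 2/5],
b = (-28/15, -26/15, -44/35).
Solving gives a_0 = 9/35, a_1 = -13/5, a_2 = -25/7, so
  g(x) = -25*x^2/7 - 13*x/5 + 9/35.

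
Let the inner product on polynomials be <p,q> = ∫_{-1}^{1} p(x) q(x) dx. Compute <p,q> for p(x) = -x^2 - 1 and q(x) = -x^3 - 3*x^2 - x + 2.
<p,q> = -32/15

Expand the product: p(x)·q(x) = x^5 + 3*x^4 + 2*x^3 + x^2 + x - 2.
∫_{-1}^{1} of each monomial x^k gives [2/(k+1) if k even, 0 if k odd]. Integrating term-by-term (or equivalently evaluating the antiderivative F(x) = x^6/6 + 3*x^5/5 + x^4/2 + x^3/3 + x^2/2 - 2*x at the endpoints):
  F(1) − F(−1) = 1/10 − (67/30) = -32/15.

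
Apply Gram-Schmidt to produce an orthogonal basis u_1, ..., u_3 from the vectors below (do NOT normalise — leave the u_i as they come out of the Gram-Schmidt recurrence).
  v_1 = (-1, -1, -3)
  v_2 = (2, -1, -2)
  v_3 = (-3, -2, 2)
Orthogonal basis:
  u_1 = (-1, -1, -3)
  u_2 = (27/11, -6/11, -7/11)
  u_3 = (-25/74, -100/37, 75/74)

Apply the Gram-Schmidt recurrence
  u_1 = v_1
  u_i = v_i − Σ_{j<i} ((v_i · u_j) / (u_j · u_j)) · u_j.

Step by step this gives:
  u_1 = (-1, -1, -3)
  u_2 = (27/11, -6/11, -7/11)
  u_3 = (-25/74, -100/37, 75/74)

Orthogonality check:
  u_2 · u_1 = 0 (should be 0)
  u_3 · u_1 = 0 (should be 0)
  u_3 · u_2 = 0 (should be 0)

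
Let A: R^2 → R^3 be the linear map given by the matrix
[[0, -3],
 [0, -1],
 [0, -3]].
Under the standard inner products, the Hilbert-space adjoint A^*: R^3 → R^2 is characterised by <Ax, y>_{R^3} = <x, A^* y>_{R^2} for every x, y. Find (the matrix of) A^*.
A^* = A^T =
[[0, 0, 0],
 [-3, -1, -3]]

For real matrices with standard dot products, the defining identity <Ax, y> = <x, A^* y> gives (Ax)^T y = x^T (A^*) y, i.e. x^T A^T y = x^T (A^*) y. Since this holds for all x, y, we must have A^* = A^T. Therefore
A^* =
[[0, 0, 0],
 [-3, -1, -3]].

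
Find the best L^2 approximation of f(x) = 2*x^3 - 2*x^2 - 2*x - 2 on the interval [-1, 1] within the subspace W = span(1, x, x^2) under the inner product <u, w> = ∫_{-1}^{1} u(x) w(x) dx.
g(x) = -2*x^2 - 4*x/5 - 2

The best approximation g ∈ W is the orthogonal projection of f onto W. Writing g = a_0 + a_1 x + a_2 x^2, the coefficients solve the normal equations G · a = b where
  G_{ij} = <φ_i, φ_j> and b_i = <f, φ_i>, with φ_0 = 1, φ_1 = x, φ_2 = x^2.
G =
  [2, 0, 2/3]
  [0, 2/3, 0]
  [2/3, 0, 2/5],
b = (-16/3, -8/15, -32/15).
Solving gives a_0 = -2, a_1 = -4/5, a_2 = -2, so
  g(x) = -2*x^2 - 4*x/5 - 2.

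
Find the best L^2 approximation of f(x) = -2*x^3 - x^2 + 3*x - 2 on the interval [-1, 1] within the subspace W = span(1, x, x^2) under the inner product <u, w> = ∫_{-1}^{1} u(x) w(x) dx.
g(x) = -x^2 + 9*x/5 - 2

The best approximation g ∈ W is the orthogonal projection of f onto W. Writing g = a_0 + a_1 x + a_2 x^2, the coefficients solve the normal equations G · a = b where
  G_{ij} = <φ_i, φ_j> and b_i = <f, φ_i>, with φ_0 = 1, φ_1 = x, φ_2 = x^2.
G =
  [2, 0, 2/3]
  [0, 2/3, 0]
  [2/3, 0, 2/5],
b = (-14/3, 6/5, -26/15).
Solving gives a_0 = -2, a_1 = 9/5, a_2 = -1, so
  g(x) = -x^2 + 9*x/5 - 2.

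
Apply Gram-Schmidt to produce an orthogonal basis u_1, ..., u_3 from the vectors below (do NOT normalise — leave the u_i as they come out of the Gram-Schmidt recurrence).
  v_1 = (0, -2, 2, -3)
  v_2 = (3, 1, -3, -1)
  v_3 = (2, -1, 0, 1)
Orthogonal basis:
  u_1 = (0, -2, 2, -3)
  u_2 = (3, 7/17, -41/17, -32/17)
  u_3 = (7/5, -6/5, 3/5, 6/5)

Apply the Gram-Schmidt recurrence
  u_1 = v_1
  u_i = v_i − Σ_{j<i} ((v_i · u_j) / (u_j · u_j)) · u_j.

Step by step this gives:
  u_1 = (0, -2, 2, -3)
  u_2 = (3, 7/17, -41/17, -32/17)
  u_3 = (7/5, -6/5, 3/5, 6/5)

Orthogonality check:
  u_2 · u_1 = 0 (should be 0)
  u_3 · u_1 = 0 (should be 0)
  u_3 · u_2 = 0 (should be 0)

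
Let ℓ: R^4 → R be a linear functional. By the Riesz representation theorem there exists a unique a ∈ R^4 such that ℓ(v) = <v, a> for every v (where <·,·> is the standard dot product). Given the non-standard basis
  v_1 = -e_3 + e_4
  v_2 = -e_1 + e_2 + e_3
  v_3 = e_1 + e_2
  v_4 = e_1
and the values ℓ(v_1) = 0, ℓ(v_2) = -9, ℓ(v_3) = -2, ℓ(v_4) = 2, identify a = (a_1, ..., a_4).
a = (2, -4, -3, -3)

Write a = (a_1, ..., a_4) in the standard basis. For each basis vector v_i, ℓ(v_i) = <v_i, a> is a linear equation in the a_j's. Collect the n equations into a matrix system V a = ℓ, where row i of V is v_i (expressed in the standard basis). Since V is invertible (lower-triangular with 1s on the diagonal, up to permutation), solve by back-substitution:
  V =
[[0, 0, -1, 1],
 [-1, 1, 1, 0],
 [1, 1, 0, 0],
 [1, 0, 0, 0]]
  V a = (0, -9, -2, 2)
Solving gives a = (2, -4, -3, -3).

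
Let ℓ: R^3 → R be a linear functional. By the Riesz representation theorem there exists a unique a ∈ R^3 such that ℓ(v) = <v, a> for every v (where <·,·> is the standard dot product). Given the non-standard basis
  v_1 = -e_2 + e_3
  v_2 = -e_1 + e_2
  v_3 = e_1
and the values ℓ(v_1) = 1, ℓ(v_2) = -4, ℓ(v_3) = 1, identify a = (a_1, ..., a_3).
a = (1, -3, -2)

Write a = (a_1, ..., a_3) in the standard basis. For each basis vector v_i, ℓ(v_i) = <v_i, a> is a linear equation in the a_j's. Collect the n equations into a matrix system V a = ℓ, where row i of V is v_i (expressed in the standard basis). Since V is invertible (lower-triangular with 1s on the diagonal, up to permutation), solve by back-substitution:
  V =
[[0, -1, 1],
 [-1, 1, 0],
 [1, 0, 0]]
  V a = (1, -4, 1)
Solving gives a = (1, -3, -2).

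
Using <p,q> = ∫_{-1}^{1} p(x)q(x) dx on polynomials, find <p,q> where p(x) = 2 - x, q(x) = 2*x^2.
<p,q> = 8/3

Expand the product: p(x)·q(x) = -2*x^3 + 4*x^2.
∫_{-1}^{1} of each monomial x^k gives [2/(k+1) if k even, 0 if k odd]. Integrating term-by-term (or equivalently evaluating the antiderivative F(x) = -x^4/2 + 4*x^3/3 at the endpoints):
  F(1) − F(−1) = 5/6 − (-11/6) = 8/3.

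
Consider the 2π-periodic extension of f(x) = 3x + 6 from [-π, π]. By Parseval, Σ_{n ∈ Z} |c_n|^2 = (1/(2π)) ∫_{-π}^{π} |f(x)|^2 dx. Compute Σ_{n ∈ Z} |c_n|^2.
Σ |c_n|^2 = 3π^2 + 36

Expand and integrate term by term over [-π, π]:
  ∫ (3x)^2 dx = 9·(2π^3/3); ∫ 2·3·(6)·x dx = 0 (odd integrand); ∫ 6^2 dx = 36·2π.
So (1/(2π)) ∫_{-π}^{π} (3x + 6)^2 dx = 9π^2/3 + 36 = 3π^2 + 36.
Parseval ⇒ Σ |c_n|^2 = 3π^2 + 36.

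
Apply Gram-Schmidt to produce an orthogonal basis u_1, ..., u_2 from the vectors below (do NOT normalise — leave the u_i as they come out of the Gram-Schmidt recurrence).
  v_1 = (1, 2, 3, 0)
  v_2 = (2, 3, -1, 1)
Orthogonal basis:
  u_1 = (1, 2, 3, 0)
  u_2 = (23/14, 16/7, -29/14, 1)

Apply the Gram-Schmidt recurrence
  u_1 = v_1
  u_i = v_i − Σ_{j<i} ((v_i · u_j) / (u_j · u_j)) · u_j.

Step by step this gives:
  u_1 = (1, 2, 3, 0)
  u_2 = (23/14, 16/7, -29/14, 1)

Orthogonality check:
  u_2 · u_1 = 0 (should be 0)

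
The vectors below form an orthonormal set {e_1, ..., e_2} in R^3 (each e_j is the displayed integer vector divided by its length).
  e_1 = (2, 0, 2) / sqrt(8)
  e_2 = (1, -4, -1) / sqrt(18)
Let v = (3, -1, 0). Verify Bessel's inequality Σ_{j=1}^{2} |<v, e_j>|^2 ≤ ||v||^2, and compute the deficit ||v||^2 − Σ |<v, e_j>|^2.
Σ |<v, e_j>|^2 = 65/9; ||v||^2 = 10; deficit = 25/9

Write each e_j = u_j / sqrt(<u_j, u_j>) where u_j is the displayed integer vector. Then <v, e_j> = <v, u_j> / sqrt(<u_j, u_j>), so |<v, e_j>|^2 = <v, u_j>^2 / <u_j, u_j>.
Coefficients: <v, e_1> = 6/sqrt(8), <v, e_2> = 7/sqrt(18).
Square and sum: Σ |<v, e_j>|^2 = 65/9.
Compute ||v||^2 = v·v = 10.
Deficit = 10 − 65/9 = 25/9 ≥ 0, confirming Bessel's inequality. (The deficit equals ||v − Σ <v,e_j> e_j||^2, the squared distance from v to span{e_j}.)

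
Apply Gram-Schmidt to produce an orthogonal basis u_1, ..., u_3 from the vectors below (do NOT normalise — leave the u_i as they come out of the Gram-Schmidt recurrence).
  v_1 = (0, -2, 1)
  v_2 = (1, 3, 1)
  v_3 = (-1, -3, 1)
Orthogonal basis:
  u_1 = (0, -2, 1)
  u_2 = (1, 1, 2)
  u_3 = (-2/3, 2/15, 4/15)

Apply the Gram-Schmidt recurrence
  u_1 = v_1
  u_i = v_i − Σ_{j<i} ((v_i · u_j) / (u_j · u_j)) · u_j.

Step by step this gives:
  u_1 = (0, -2, 1)
  u_2 = (1, 1, 2)
  u_3 = (-2/3, 2/15, 4/15)

Orthogonality check:
  u_2 · u_1 = 0 (should be 0)
  u_3 · u_1 = 0 (should be 0)
  u_3 · u_2 = 0 (should be 0)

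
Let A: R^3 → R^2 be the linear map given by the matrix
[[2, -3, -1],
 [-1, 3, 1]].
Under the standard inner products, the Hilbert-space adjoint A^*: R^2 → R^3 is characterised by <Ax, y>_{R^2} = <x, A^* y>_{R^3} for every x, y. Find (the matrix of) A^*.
A^* = A^T =
[[2, -1],
 [-3, 3],
 [-1, 1]]

For real matrices with standard dot products, the defining identity <Ax, y> = <x, A^* y> gives (Ax)^T y = x^T (A^*) y, i.e. x^T A^T y = x^T (A^*) y. Since this holds for all x, y, we must have A^* = A^T. Therefore
A^* =
[[2, -1],
 [-3, 3],
 [-1, 1]].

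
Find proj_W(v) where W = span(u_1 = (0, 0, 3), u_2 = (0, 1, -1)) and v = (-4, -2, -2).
proj_W(v) = (0, -2, -2)

Set up U = [u_1 | ... | u_2] ∈ R^(3×2). The projector onto W = col(U) is P = U (U^T U)^(-1) U^T.
Compute U^T U =
  [9, -3]
  [-3, 2],
and U^T v = (-6, 0).
Solve U^T U · c = U^T v for the coefficients: c = (-4/3, -2). The projection is proj_W(v) = U c.
Check: (v - proj_W(v)) · u_1 = 0  (should be 0).
Check: (v - proj_W(v)) · u_2 = 0  (should be 0).
Result: proj_W(v) = (0, -2, -2).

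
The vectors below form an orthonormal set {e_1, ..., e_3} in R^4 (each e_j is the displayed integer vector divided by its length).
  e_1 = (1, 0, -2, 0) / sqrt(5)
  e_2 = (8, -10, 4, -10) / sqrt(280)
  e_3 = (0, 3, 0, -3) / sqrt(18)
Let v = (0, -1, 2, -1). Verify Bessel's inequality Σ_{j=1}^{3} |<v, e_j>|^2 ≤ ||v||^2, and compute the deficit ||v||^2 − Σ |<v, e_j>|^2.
Σ |<v, e_j>|^2 = 6; ||v||^2 = 6; deficit = 0

Write each e_j = u_j / sqrt(<u_j, u_j>) where u_j is the displayed integer vector. Then <v, e_j> = <v, u_j> / sqrt(<u_j, u_j>), so |<v, e_j>|^2 = <v, u_j>^2 / <u_j, u_j>.
Coefficients: <v, e_1> = -4/sqrt(5), <v, e_2> = 28/sqrt(280), <v, e_3> = 0/sqrt(18).
Square and sum: Σ |<v, e_j>|^2 = 6.
Compute ||v||^2 = v·v = 6.
Deficit = 6 − 6 = 0 ≥ 0, confirming Bessel's inequality. (The deficit equals ||v − Σ <v,e_j> e_j||^2, the squared distance from v to span{e_j}.)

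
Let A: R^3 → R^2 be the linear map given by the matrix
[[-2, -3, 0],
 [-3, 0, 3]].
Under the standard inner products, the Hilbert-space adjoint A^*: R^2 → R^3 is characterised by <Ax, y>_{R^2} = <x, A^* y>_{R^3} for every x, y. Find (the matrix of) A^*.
A^* = A^T =
[[-2, -3],
 [-3, 0],
 [0, 3]]

For real matrices with standard dot products, the defining identity <Ax, y> = <x, A^* y> gives (Ax)^T y = x^T (A^*) y, i.e. x^T A^T y = x^T (A^*) y. Since this holds for all x, y, we must have A^* = A^T. Therefore
A^* =
[[-2, -3],
 [-3, 0],
 [0, 3]].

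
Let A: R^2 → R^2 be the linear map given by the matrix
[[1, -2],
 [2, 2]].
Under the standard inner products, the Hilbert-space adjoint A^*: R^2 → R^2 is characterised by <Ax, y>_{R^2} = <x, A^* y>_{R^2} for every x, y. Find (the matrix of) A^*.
A^* = A^T =
[[1, 2],
 [-2, 2]]

For real matrices with standard dot products, the defining identity <Ax, y> = <x, A^* y> gives (Ax)^T y = x^T (A^*) y, i.e. x^T A^T y = x^T (A^*) y. Since this holds for all x, y, we must have A^* = A^T. Therefore
A^* =
[[1, 2],
 [-2, 2]].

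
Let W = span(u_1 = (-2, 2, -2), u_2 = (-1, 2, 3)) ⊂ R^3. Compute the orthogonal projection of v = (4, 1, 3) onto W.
proj_W(v) = (3/2, -1, 7/2)

Set up U = [u_1 | ... | u_2] ∈ R^(3×2). The projector onto W = col(U) is P = U (U^T U)^(-1) U^T.
Compute U^T U =
  [12, 0]
  [0, 14],
and U^T v = (-12, 7).
Solve U^T U · c = U^T v for the coefficients: c = (-1, 1/2). The projection is proj_W(v) = U c.
Check: (v - proj_W(v)) · u_1 = 0  (should be 0).
Check: (v - proj_W(v)) · u_2 = 0  (should be 0).
Result: proj_W(v) = (3/2, -1, 7/2).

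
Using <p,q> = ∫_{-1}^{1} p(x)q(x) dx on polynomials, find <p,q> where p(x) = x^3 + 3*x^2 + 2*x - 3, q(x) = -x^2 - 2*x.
<p,q> = -8/3

Expand the product: p(x)·q(x) = -x^5 - 5*x^4 - 8*x^3 - x^2 + 6*x.
∫_{-1}^{1} of each monomial x^k gives [2/(k+1) if k even, 0 if k odd]. Integrating term-by-term (or equivalently evaluating the antiderivative F(x) = -x^6/6 - x^5 - 2*x^4 - x^3/3 + 3*x^2 at the endpoints):
  F(1) − F(−1) = -1/2 − (13/6) = -8/3.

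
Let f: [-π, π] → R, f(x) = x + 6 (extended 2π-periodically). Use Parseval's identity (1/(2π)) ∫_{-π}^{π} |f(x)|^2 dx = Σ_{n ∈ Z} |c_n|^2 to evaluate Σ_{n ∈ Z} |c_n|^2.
Σ |c_n|^2 = π^2/3 + 36

Expand and integrate term by term over [-π, π]:
  ∫ (x)^2 dx = 1·(2π^3/3); ∫ 2·1·(6)·x dx = 0 (odd integrand); ∫ 6^2 dx = 36·2π.
So (1/(2π)) ∫_{-π}^{π} (x + 6)^2 dx = 1π^2/3 + 36 = π^2/3 + 36.
Parseval ⇒ Σ |c_n|^2 = π^2/3 + 36.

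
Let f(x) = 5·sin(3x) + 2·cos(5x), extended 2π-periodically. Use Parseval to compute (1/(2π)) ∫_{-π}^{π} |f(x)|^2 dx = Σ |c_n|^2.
Σ |c_n|^2 = 29/2

Expand |f|^2 and use orthogonality of {sin(nx), cos(mx)} on [-π, π]:
  ∫_{-π}^{π} sin(nx)^2 dx = π, ∫ cos(mx)^2 dx = π, and cross terms integrate to 0.
So ∫_{-π}^{π} f(x)^2 dx = 5^2 · π + 2^2 · π = (25 + 4)π.
Divide by 2π: (25 + 4)/2 = 29/2.
By Parseval, this equals Σ |c_n|^2.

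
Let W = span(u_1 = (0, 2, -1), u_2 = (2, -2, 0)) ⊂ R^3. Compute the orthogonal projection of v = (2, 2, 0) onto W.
proj_W(v) = (4/3, 4/3, -4/3)

Set up U = [u_1 | ... | u_2] ∈ R^(3×2). The projector onto W = col(U) is P = U (U^T U)^(-1) U^T.
Compute U^T U =
  [5, -4]
  [-4, 8],
and U^T v = (4, 0).
Solve U^T U · c = U^T v for the coefficients: c = (4/3, 2/3). The projection is proj_W(v) = U c.
Check: (v - proj_W(v)) · u_1 = 0  (should be 0).
Check: (v - proj_W(v)) · u_2 = 0  (should be 0).
Result: proj_W(v) = (4/3, 4/3, -4/3).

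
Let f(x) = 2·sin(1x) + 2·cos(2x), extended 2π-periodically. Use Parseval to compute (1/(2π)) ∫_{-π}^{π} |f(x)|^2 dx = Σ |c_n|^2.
Σ |c_n|^2 = 4

Expand |f|^2 and use orthogonality of {sin(nx), cos(mx)} on [-π, π]:
  ∫_{-π}^{π} sin(nx)^2 dx = π, ∫ cos(mx)^2 dx = π, and cross terms integrate to 0.
So ∫_{-π}^{π} f(x)^2 dx = 2^2 · π + 2^2 · π = (4 + 4)π.
Divide by 2π: (4 + 4)/2 = 4.
By Parseval, this equals Σ |c_n|^2.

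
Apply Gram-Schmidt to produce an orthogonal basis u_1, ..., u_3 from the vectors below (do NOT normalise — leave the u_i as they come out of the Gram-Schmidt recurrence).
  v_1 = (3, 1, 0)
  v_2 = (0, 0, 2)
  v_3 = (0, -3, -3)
Orthogonal basis:
  u_1 = (3, 1, 0)
  u_2 = (0, 0, 2)
  u_3 = (9/10, -27/10, 0)

Apply the Gram-Schmidt recurrence
  u_1 = v_1
  u_i = v_i − Σ_{j<i} ((v_i · u_j) / (u_j · u_j)) · u_j.

Step by step this gives:
  u_1 = (3, 1, 0)
  u_2 = (0, 0, 2)
  u_3 = (9/10, -27/10, 0)

Orthogonality check:
  u_2 · u_1 = 0 (should be 0)
  u_3 · u_1 = 0 (should be 0)
  u_3 · u_2 = 0 (should be 0)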